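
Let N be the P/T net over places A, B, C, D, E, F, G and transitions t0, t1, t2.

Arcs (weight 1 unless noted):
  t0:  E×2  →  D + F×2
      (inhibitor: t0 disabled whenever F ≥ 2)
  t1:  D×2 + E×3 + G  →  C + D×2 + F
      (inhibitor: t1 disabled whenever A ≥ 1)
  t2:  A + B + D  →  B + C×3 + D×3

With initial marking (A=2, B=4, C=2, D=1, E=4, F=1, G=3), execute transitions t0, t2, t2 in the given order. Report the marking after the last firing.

step 1: fire t0:  (A=2, B=4, C=2, D=1, E=4, F=1, G=3) → (A=2, B=4, C=2, D=2, E=2, F=3, G=3)
step 2: fire t2:  (A=2, B=4, C=2, D=2, E=2, F=3, G=3) → (A=1, B=4, C=5, D=4, E=2, F=3, G=3)
step 3: fire t2:  (A=1, B=4, C=5, D=4, E=2, F=3, G=3) → (A=0, B=4, C=8, D=6, E=2, F=3, G=3)

(A=0, B=4, C=8, D=6, E=2, F=3, G=3)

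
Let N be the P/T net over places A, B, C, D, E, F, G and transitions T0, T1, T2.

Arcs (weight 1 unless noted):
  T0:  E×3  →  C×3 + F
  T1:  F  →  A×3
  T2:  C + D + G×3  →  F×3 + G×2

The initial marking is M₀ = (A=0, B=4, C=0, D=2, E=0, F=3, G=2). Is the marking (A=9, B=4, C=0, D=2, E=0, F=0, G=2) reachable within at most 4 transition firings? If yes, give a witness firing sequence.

YES — reachable via ⟨T1, T1, T1⟩ (3 firings)

step 1: fire T1:  (A=0, B=4, C=0, D=2, E=0, F=3, G=2) → (A=3, B=4, C=0, D=2, E=0, F=2, G=2)
step 2: fire T1:  (A=3, B=4, C=0, D=2, E=0, F=2, G=2) → (A=6, B=4, C=0, D=2, E=0, F=1, G=2)
step 3: fire T1:  (A=6, B=4, C=0, D=2, E=0, F=1, G=2) → (A=9, B=4, C=0, D=2, E=0, F=0, G=2)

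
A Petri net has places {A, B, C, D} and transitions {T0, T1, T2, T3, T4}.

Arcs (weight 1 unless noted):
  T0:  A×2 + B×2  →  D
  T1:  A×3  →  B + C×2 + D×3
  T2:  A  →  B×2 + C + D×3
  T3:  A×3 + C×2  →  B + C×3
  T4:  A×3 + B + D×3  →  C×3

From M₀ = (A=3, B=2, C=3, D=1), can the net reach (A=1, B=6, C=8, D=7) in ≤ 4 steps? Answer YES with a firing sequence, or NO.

depth 0: 1 marking
depth 1: 5 markings reached so far
depth 2: 7 markings reached so far
depth 3: 8 markings reached so far
depth 4: 8 markings reached so far
(frontier empty at depth 4; search complete)
target is not among the 8 markings reachable within 4 steps

NO — not reachable within 4 firings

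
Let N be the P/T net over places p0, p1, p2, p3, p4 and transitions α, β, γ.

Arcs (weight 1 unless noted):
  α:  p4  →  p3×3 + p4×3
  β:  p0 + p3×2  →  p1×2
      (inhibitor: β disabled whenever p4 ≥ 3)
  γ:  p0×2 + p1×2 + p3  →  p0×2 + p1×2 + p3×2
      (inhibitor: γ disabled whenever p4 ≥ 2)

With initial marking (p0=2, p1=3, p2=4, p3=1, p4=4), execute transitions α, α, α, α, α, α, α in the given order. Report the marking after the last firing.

(p0=2, p1=3, p2=4, p3=22, p4=18)

step 1: fire α:  (p0=2, p1=3, p2=4, p3=1, p4=4) → (p0=2, p1=3, p2=4, p3=4, p4=6)
step 2: fire α:  (p0=2, p1=3, p2=4, p3=4, p4=6) → (p0=2, p1=3, p2=4, p3=7, p4=8)
step 3: fire α:  (p0=2, p1=3, p2=4, p3=7, p4=8) → (p0=2, p1=3, p2=4, p3=10, p4=10)
step 4: fire α:  (p0=2, p1=3, p2=4, p3=10, p4=10) → (p0=2, p1=3, p2=4, p3=13, p4=12)
step 5: fire α:  (p0=2, p1=3, p2=4, p3=13, p4=12) → (p0=2, p1=3, p2=4, p3=16, p4=14)
step 6: fire α:  (p0=2, p1=3, p2=4, p3=16, p4=14) → (p0=2, p1=3, p2=4, p3=19, p4=16)
step 7: fire α:  (p0=2, p1=3, p2=4, p3=19, p4=16) → (p0=2, p1=3, p2=4, p3=22, p4=18)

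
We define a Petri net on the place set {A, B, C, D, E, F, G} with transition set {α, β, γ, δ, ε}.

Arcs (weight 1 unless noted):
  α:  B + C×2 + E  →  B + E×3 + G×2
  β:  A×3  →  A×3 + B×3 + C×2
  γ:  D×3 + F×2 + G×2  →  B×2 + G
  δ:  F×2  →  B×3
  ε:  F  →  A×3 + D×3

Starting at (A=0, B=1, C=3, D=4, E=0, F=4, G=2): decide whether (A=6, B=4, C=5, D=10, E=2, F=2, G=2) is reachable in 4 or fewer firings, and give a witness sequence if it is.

NO — not reachable within 4 firings

depth 0: 1 marking
depth 1: 4 markings reached so far
depth 2: 10 markings reached so far
depth 3: 17 markings reached so far
depth 4: 25 markings reached so far
target is not among the 25 markings reachable within 4 steps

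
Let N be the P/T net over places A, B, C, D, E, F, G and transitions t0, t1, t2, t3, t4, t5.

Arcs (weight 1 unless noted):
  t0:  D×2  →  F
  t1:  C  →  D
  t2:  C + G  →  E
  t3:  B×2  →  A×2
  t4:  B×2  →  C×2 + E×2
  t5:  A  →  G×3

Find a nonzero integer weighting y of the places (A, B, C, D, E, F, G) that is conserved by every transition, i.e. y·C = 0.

Incidence matrix C (rows=places, cols=transitions):
       t0   t1   t2   t3   t4   t5
    A   0    0    0    2    0   -1
    B   0    0    0   -2   -2    0
    C   0   -1   -1    0    2    0
    D  -2    1    0    0    0    0
    E   0    0    1    0    2    0
    F   1    0    0    0    0    0
    G   0    0   -1    0    0    3

Candidate y = [3, 3, 1, 1, 2, 2, 1]; check y·C column-wise:
  col t0: 3·0 + 3·0 + 1·0 + 1·-2 + 2·0 + 2·1 + 1·0 = 0
  col t1: 3·0 + 3·0 + 1·-1 + 1·1 + 2·0 + 2·0 + 1·0 = 0
  col t2: 3·0 + 3·0 + 1·-1 + 1·0 + 2·1 + 2·0 + 1·-1 = 0
  col t3: 3·2 + 3·-2 + 1·0 + 1·0 + 2·0 + 2·0 + 1·0 = 0
  col t4: 3·0 + 3·-2 + 1·2 + 1·0 + 2·2 + 2·0 + 1·0 = 0
  col t5: 3·-1 + 3·0 + 1·0 + 1·0 + 2·0 + 2·0 + 1·3 = 0

y = (A:3, B:3, C:1, D:1, E:2, F:2, G:1)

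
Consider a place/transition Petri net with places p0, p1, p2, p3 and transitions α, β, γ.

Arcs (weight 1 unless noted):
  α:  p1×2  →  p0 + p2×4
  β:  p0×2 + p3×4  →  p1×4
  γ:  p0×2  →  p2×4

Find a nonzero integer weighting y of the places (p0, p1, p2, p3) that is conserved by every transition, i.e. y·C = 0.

Incidence matrix C (rows=places, cols=transitions):
        α    β    γ
   p0   1   -2   -2
   p1  -2    4    0
   p2   4    0    4
   p3   0   -4    0

Candidate y = [2, 3, 1, 2]; check y·C column-wise:
  col α: 2·1 + 3·-2 + 1·4 + 2·0 = 0
  col β: 2·-2 + 3·4 + 1·0 + 2·-4 = 0
  col γ: 2·-2 + 3·0 + 1·4 + 2·0 = 0

y = (p0:2, p1:3, p2:1, p3:2)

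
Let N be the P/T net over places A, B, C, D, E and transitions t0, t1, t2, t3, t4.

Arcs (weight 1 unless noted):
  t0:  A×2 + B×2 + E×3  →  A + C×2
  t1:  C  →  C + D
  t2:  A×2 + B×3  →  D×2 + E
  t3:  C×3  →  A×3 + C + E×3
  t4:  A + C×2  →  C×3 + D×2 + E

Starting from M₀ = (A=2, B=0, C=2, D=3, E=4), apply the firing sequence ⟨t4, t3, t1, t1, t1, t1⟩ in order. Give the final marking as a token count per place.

step 1: fire t4:  (A=2, B=0, C=2, D=3, E=4) → (A=1, B=0, C=3, D=5, E=5)
step 2: fire t3:  (A=1, B=0, C=3, D=5, E=5) → (A=4, B=0, C=1, D=5, E=8)
step 3: fire t1:  (A=4, B=0, C=1, D=5, E=8) → (A=4, B=0, C=1, D=6, E=8)
step 4: fire t1:  (A=4, B=0, C=1, D=6, E=8) → (A=4, B=0, C=1, D=7, E=8)
step 5: fire t1:  (A=4, B=0, C=1, D=7, E=8) → (A=4, B=0, C=1, D=8, E=8)
step 6: fire t1:  (A=4, B=0, C=1, D=8, E=8) → (A=4, B=0, C=1, D=9, E=8)

(A=4, B=0, C=1, D=9, E=8)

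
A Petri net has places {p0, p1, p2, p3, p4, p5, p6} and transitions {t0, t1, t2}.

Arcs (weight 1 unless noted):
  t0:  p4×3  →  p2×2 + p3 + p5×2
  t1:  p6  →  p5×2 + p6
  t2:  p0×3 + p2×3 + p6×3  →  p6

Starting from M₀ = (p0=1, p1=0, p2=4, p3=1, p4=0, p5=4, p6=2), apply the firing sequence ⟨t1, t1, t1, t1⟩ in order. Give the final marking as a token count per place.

step 1: fire t1:  (p0=1, p1=0, p2=4, p3=1, p4=0, p5=4, p6=2) → (p0=1, p1=0, p2=4, p3=1, p4=0, p5=6, p6=2)
step 2: fire t1:  (p0=1, p1=0, p2=4, p3=1, p4=0, p5=6, p6=2) → (p0=1, p1=0, p2=4, p3=1, p4=0, p5=8, p6=2)
step 3: fire t1:  (p0=1, p1=0, p2=4, p3=1, p4=0, p5=8, p6=2) → (p0=1, p1=0, p2=4, p3=1, p4=0, p5=10, p6=2)
step 4: fire t1:  (p0=1, p1=0, p2=4, p3=1, p4=0, p5=10, p6=2) → (p0=1, p1=0, p2=4, p3=1, p4=0, p5=12, p6=2)

(p0=1, p1=0, p2=4, p3=1, p4=0, p5=12, p6=2)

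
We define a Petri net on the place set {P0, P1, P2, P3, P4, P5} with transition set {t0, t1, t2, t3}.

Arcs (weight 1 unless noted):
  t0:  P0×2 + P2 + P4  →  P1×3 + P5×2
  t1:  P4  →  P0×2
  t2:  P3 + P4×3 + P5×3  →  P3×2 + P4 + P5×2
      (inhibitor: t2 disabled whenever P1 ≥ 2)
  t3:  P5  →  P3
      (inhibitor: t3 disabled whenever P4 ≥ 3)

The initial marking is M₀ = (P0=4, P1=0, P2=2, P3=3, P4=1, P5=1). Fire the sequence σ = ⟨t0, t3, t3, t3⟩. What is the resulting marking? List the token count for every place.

(P0=2, P1=3, P2=1, P3=6, P4=0, P5=0)

step 1: fire t0:  (P0=4, P1=0, P2=2, P3=3, P4=1, P5=1) → (P0=2, P1=3, P2=1, P3=3, P4=0, P5=3)
step 2: fire t3:  (P0=2, P1=3, P2=1, P3=3, P4=0, P5=3) → (P0=2, P1=3, P2=1, P3=4, P4=0, P5=2)
step 3: fire t3:  (P0=2, P1=3, P2=1, P3=4, P4=0, P5=2) → (P0=2, P1=3, P2=1, P3=5, P4=0, P5=1)
step 4: fire t3:  (P0=2, P1=3, P2=1, P3=5, P4=0, P5=1) → (P0=2, P1=3, P2=1, P3=6, P4=0, P5=0)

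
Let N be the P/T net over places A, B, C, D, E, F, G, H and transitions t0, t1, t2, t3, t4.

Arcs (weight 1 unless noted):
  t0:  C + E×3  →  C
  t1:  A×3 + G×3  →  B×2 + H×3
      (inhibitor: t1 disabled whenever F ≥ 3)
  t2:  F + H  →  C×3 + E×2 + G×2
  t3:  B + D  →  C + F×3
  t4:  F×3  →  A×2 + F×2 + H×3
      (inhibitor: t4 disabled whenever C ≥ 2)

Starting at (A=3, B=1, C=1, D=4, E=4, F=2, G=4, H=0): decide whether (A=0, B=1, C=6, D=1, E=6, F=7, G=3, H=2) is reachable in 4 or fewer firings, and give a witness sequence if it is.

depth 0: 1 marking
depth 1: 4 markings reached so far
depth 2: 8 markings reached so far
depth 3: 13 markings reached so far
depth 4: 20 markings reached so far
target is not among the 20 markings reachable within 4 steps

NO — not reachable within 4 firings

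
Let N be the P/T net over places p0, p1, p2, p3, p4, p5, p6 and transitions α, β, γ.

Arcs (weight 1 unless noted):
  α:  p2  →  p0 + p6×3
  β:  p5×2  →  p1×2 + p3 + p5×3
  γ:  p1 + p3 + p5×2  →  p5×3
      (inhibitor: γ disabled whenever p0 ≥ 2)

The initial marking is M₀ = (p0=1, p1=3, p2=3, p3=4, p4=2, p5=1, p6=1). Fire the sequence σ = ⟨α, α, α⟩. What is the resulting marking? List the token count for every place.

step 1: fire α:  (p0=1, p1=3, p2=3, p3=4, p4=2, p5=1, p6=1) → (p0=2, p1=3, p2=2, p3=4, p4=2, p5=1, p6=4)
step 2: fire α:  (p0=2, p1=3, p2=2, p3=4, p4=2, p5=1, p6=4) → (p0=3, p1=3, p2=1, p3=4, p4=2, p5=1, p6=7)
step 3: fire α:  (p0=3, p1=3, p2=1, p3=4, p4=2, p5=1, p6=7) → (p0=4, p1=3, p2=0, p3=4, p4=2, p5=1, p6=10)

(p0=4, p1=3, p2=0, p3=4, p4=2, p5=1, p6=10)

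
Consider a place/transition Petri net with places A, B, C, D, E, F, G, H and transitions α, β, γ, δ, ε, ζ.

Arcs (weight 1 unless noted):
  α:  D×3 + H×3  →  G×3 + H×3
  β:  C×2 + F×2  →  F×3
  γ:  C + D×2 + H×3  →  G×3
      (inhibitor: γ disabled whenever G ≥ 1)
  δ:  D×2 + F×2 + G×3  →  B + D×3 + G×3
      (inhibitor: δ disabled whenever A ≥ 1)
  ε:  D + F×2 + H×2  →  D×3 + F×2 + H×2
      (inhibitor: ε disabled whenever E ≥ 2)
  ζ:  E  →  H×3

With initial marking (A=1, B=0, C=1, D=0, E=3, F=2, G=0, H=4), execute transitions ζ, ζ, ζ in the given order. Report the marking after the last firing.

step 1: fire ζ:  (A=1, B=0, C=1, D=0, E=3, F=2, G=0, H=4) → (A=1, B=0, C=1, D=0, E=2, F=2, G=0, H=7)
step 2: fire ζ:  (A=1, B=0, C=1, D=0, E=2, F=2, G=0, H=7) → (A=1, B=0, C=1, D=0, E=1, F=2, G=0, H=10)
step 3: fire ζ:  (A=1, B=0, C=1, D=0, E=1, F=2, G=0, H=10) → (A=1, B=0, C=1, D=0, E=0, F=2, G=0, H=13)

(A=1, B=0, C=1, D=0, E=0, F=2, G=0, H=13)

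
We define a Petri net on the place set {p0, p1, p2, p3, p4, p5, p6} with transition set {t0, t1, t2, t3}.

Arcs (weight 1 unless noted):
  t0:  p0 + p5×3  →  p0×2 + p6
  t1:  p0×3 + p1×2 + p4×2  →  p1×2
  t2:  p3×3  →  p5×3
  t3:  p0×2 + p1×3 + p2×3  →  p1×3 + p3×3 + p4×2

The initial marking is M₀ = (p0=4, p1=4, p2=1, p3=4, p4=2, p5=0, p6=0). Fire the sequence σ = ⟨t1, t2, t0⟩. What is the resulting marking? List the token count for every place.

step 1: fire t1:  (p0=4, p1=4, p2=1, p3=4, p4=2, p5=0, p6=0) → (p0=1, p1=4, p2=1, p3=4, p4=0, p5=0, p6=0)
step 2: fire t2:  (p0=1, p1=4, p2=1, p3=4, p4=0, p5=0, p6=0) → (p0=1, p1=4, p2=1, p3=1, p4=0, p5=3, p6=0)
step 3: fire t0:  (p0=1, p1=4, p2=1, p3=1, p4=0, p5=3, p6=0) → (p0=2, p1=4, p2=1, p3=1, p4=0, p5=0, p6=1)

(p0=2, p1=4, p2=1, p3=1, p4=0, p5=0, p6=1)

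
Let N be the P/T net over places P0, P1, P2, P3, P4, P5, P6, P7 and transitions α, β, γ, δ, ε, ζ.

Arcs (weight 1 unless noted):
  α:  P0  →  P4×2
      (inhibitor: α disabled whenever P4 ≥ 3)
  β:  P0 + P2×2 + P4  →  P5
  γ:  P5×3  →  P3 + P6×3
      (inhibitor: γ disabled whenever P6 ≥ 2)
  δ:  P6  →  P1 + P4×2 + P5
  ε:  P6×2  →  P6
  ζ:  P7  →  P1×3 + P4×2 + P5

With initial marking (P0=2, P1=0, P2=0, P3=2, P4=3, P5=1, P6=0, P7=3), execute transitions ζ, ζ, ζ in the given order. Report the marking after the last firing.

(P0=2, P1=9, P2=0, P3=2, P4=9, P5=4, P6=0, P7=0)

step 1: fire ζ:  (P0=2, P1=0, P2=0, P3=2, P4=3, P5=1, P6=0, P7=3) → (P0=2, P1=3, P2=0, P3=2, P4=5, P5=2, P6=0, P7=2)
step 2: fire ζ:  (P0=2, P1=3, P2=0, P3=2, P4=5, P5=2, P6=0, P7=2) → (P0=2, P1=6, P2=0, P3=2, P4=7, P5=3, P6=0, P7=1)
step 3: fire ζ:  (P0=2, P1=6, P2=0, P3=2, P4=7, P5=3, P6=0, P7=1) → (P0=2, P1=9, P2=0, P3=2, P4=9, P5=4, P6=0, P7=0)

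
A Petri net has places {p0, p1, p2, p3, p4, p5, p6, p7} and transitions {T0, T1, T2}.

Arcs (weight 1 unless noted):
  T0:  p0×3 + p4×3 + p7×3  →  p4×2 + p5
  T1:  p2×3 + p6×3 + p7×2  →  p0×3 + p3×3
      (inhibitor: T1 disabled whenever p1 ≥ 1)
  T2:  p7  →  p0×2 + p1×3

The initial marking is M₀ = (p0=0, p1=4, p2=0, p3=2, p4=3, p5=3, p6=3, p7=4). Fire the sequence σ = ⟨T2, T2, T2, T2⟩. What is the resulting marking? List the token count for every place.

(p0=8, p1=16, p2=0, p3=2, p4=3, p5=3, p6=3, p7=0)

step 1: fire T2:  (p0=0, p1=4, p2=0, p3=2, p4=3, p5=3, p6=3, p7=4) → (p0=2, p1=7, p2=0, p3=2, p4=3, p5=3, p6=3, p7=3)
step 2: fire T2:  (p0=2, p1=7, p2=0, p3=2, p4=3, p5=3, p6=3, p7=3) → (p0=4, p1=10, p2=0, p3=2, p4=3, p5=3, p6=3, p7=2)
step 3: fire T2:  (p0=4, p1=10, p2=0, p3=2, p4=3, p5=3, p6=3, p7=2) → (p0=6, p1=13, p2=0, p3=2, p4=3, p5=3, p6=3, p7=1)
step 4: fire T2:  (p0=6, p1=13, p2=0, p3=2, p4=3, p5=3, p6=3, p7=1) → (p0=8, p1=16, p2=0, p3=2, p4=3, p5=3, p6=3, p7=0)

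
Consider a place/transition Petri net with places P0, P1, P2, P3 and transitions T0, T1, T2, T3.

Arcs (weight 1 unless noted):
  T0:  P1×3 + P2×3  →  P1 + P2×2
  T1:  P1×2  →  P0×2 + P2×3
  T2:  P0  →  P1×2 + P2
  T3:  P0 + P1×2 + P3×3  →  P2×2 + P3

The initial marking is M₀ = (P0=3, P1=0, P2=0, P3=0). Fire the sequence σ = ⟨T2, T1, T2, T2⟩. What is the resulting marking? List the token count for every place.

(P0=2, P1=4, P2=6, P3=0)

step 1: fire T2:  (P0=3, P1=0, P2=0, P3=0) → (P0=2, P1=2, P2=1, P3=0)
step 2: fire T1:  (P0=2, P1=2, P2=1, P3=0) → (P0=4, P1=0, P2=4, P3=0)
step 3: fire T2:  (P0=4, P1=0, P2=4, P3=0) → (P0=3, P1=2, P2=5, P3=0)
step 4: fire T2:  (P0=3, P1=2, P2=5, P3=0) → (P0=2, P1=4, P2=6, P3=0)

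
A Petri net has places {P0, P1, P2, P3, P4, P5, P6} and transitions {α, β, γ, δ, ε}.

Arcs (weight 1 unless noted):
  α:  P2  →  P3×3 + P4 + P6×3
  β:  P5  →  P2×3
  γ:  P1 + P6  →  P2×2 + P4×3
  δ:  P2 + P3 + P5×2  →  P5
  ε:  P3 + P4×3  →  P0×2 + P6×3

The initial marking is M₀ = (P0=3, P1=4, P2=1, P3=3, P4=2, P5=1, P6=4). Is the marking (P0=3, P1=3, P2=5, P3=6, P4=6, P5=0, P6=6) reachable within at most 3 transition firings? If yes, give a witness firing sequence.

YES — reachable via ⟨α, β, γ⟩ (3 firings)

step 1: fire α:  (P0=3, P1=4, P2=1, P3=3, P4=2, P5=1, P6=4) → (P0=3, P1=4, P2=0, P3=6, P4=3, P5=1, P6=7)
step 2: fire β:  (P0=3, P1=4, P2=0, P3=6, P4=3, P5=1, P6=7) → (P0=3, P1=4, P2=3, P3=6, P4=3, P5=0, P6=7)
step 3: fire γ:  (P0=3, P1=4, P2=3, P3=6, P4=3, P5=0, P6=7) → (P0=3, P1=3, P2=5, P3=6, P4=6, P5=0, P6=6)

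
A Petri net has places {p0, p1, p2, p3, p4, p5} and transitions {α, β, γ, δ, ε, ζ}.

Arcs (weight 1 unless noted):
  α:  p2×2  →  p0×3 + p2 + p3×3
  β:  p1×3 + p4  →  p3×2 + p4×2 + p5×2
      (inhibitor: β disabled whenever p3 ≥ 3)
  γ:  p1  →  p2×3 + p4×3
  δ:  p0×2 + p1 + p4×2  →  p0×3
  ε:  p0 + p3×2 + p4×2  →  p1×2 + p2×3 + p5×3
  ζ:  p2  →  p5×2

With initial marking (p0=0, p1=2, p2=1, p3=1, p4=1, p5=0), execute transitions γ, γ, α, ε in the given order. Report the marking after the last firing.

step 1: fire γ:  (p0=0, p1=2, p2=1, p3=1, p4=1, p5=0) → (p0=0, p1=1, p2=4, p3=1, p4=4, p5=0)
step 2: fire γ:  (p0=0, p1=1, p2=4, p3=1, p4=4, p5=0) → (p0=0, p1=0, p2=7, p3=1, p4=7, p5=0)
step 3: fire α:  (p0=0, p1=0, p2=7, p3=1, p4=7, p5=0) → (p0=3, p1=0, p2=6, p3=4, p4=7, p5=0)
step 4: fire ε:  (p0=3, p1=0, p2=6, p3=4, p4=7, p5=0) → (p0=2, p1=2, p2=9, p3=2, p4=5, p5=3)

(p0=2, p1=2, p2=9, p3=2, p4=5, p5=3)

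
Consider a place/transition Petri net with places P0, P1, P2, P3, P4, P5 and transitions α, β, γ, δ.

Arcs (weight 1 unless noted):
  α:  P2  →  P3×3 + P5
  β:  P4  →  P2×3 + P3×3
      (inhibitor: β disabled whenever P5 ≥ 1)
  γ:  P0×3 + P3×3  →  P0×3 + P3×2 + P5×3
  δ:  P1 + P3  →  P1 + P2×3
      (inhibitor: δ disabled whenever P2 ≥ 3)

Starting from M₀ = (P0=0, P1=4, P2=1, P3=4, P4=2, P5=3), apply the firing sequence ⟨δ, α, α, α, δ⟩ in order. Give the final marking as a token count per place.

(P0=0, P1=4, P2=4, P3=11, P4=2, P5=6)

step 1: fire δ:  (P0=0, P1=4, P2=1, P3=4, P4=2, P5=3) → (P0=0, P1=4, P2=4, P3=3, P4=2, P5=3)
step 2: fire α:  (P0=0, P1=4, P2=4, P3=3, P4=2, P5=3) → (P0=0, P1=4, P2=3, P3=6, P4=2, P5=4)
step 3: fire α:  (P0=0, P1=4, P2=3, P3=6, P4=2, P5=4) → (P0=0, P1=4, P2=2, P3=9, P4=2, P5=5)
step 4: fire α:  (P0=0, P1=4, P2=2, P3=9, P4=2, P5=5) → (P0=0, P1=4, P2=1, P3=12, P4=2, P5=6)
step 5: fire δ:  (P0=0, P1=4, P2=1, P3=12, P4=2, P5=6) → (P0=0, P1=4, P2=4, P3=11, P4=2, P5=6)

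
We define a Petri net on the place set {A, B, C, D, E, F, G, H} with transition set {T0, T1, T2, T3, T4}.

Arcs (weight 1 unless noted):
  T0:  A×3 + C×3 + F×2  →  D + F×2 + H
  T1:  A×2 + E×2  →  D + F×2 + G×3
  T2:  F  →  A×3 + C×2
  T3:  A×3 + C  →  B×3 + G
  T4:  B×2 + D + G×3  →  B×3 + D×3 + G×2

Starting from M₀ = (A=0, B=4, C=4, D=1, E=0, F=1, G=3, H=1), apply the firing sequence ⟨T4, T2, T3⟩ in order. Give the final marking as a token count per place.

(A=0, B=8, C=5, D=3, E=0, F=0, G=3, H=1)

step 1: fire T4:  (A=0, B=4, C=4, D=1, E=0, F=1, G=3, H=1) → (A=0, B=5, C=4, D=3, E=0, F=1, G=2, H=1)
step 2: fire T2:  (A=0, B=5, C=4, D=3, E=0, F=1, G=2, H=1) → (A=3, B=5, C=6, D=3, E=0, F=0, G=2, H=1)
step 3: fire T3:  (A=3, B=5, C=6, D=3, E=0, F=0, G=2, H=1) → (A=0, B=8, C=5, D=3, E=0, F=0, G=3, H=1)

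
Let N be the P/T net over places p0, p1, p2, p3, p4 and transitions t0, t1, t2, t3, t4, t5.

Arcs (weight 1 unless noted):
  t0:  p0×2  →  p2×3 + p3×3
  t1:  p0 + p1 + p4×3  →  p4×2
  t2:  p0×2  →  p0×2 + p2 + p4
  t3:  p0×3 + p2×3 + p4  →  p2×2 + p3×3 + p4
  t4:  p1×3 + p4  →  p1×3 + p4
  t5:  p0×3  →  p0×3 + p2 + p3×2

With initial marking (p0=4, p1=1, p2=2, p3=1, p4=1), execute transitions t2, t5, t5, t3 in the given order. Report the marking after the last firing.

step 1: fire t2:  (p0=4, p1=1, p2=2, p3=1, p4=1) → (p0=4, p1=1, p2=3, p3=1, p4=2)
step 2: fire t5:  (p0=4, p1=1, p2=3, p3=1, p4=2) → (p0=4, p1=1, p2=4, p3=3, p4=2)
step 3: fire t5:  (p0=4, p1=1, p2=4, p3=3, p4=2) → (p0=4, p1=1, p2=5, p3=5, p4=2)
step 4: fire t3:  (p0=4, p1=1, p2=5, p3=5, p4=2) → (p0=1, p1=1, p2=4, p3=8, p4=2)

(p0=1, p1=1, p2=4, p3=8, p4=2)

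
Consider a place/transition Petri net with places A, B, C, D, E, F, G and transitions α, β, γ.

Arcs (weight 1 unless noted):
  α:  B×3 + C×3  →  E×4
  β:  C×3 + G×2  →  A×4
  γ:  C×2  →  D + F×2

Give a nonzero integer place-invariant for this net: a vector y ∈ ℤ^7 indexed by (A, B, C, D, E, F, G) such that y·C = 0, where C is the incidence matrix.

y = (A:3, B:-4, C:4, D:8, E:0, F:0, G:0)

Incidence matrix C (rows=places, cols=transitions):
        α    β    γ
    A   0    4    0
    B  -3    0    0
    C  -3   -3   -2
    D   0    0    1
    E   4    0    0
    F   0    0    2
    G   0   -2    0

Candidate y = [3, -4, 4, 8, 0, 0, 0]; check y·C column-wise:
  col α: 3·0 + -4·-3 + 4·-3 + 8·0 + 0·4 = 0
  col β: 3·4 + -4·0 + 4·-3 + 8·0 + 0·-2 = 0
  col γ: 3·0 + -4·0 + 4·-2 + 8·1 + 0·2 = 0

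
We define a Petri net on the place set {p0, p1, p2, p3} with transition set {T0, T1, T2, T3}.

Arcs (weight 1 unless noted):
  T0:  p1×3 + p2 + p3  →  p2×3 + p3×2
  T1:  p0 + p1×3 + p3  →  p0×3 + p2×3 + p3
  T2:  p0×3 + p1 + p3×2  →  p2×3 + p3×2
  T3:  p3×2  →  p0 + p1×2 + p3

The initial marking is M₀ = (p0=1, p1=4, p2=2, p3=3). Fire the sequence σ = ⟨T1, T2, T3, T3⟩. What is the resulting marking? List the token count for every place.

(p0=2, p1=4, p2=8, p3=1)

step 1: fire T1:  (p0=1, p1=4, p2=2, p3=3) → (p0=3, p1=1, p2=5, p3=3)
step 2: fire T2:  (p0=3, p1=1, p2=5, p3=3) → (p0=0, p1=0, p2=8, p3=3)
step 3: fire T3:  (p0=0, p1=0, p2=8, p3=3) → (p0=1, p1=2, p2=8, p3=2)
step 4: fire T3:  (p0=1, p1=2, p2=8, p3=2) → (p0=2, p1=4, p2=8, p3=1)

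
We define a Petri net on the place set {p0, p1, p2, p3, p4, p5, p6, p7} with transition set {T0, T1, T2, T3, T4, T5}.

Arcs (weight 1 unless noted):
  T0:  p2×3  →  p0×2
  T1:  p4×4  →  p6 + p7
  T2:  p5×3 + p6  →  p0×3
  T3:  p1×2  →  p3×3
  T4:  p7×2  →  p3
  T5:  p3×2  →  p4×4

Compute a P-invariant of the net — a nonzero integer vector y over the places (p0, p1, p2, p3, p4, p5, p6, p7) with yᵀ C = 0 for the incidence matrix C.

Incidence matrix C (rows=places, cols=transitions):
       T0   T1   T2   T3   T4   T5
   p0   2    0    3    0    0    0
   p1   0    0    0   -2    0    0
   p2  -3    0    0    0    0    0
   p3   0    0    0    3    1   -2
   p4   0   -4    0    0    0    4
   p5   0    0   -3    0    0    0
   p6   0    1   -1    0    0    0
   p7   0    1    0    0   -2    0

Candidate y = [3, 0, 2, 0, 0, 3, 0, 0]; check y·C column-wise:
  col T0: 3·2 + 2·-3 + 3·0 = 0
  col T1: 3·0 + 2·0 + 0·-4 + 3·0 + 0·1 + 0·1 = 0
  col T2: 3·3 + 2·0 + 3·-3 + 0·-1 = 0
  col T3: 3·0 + 0·-2 + 2·0 + 0·3 + 3·0 = 0
  col T4: 3·0 + 2·0 + 0·1 + 3·0 + 0·-2 = 0
  col T5: 3·0 + 2·0 + 0·-2 + 0·4 + 3·0 = 0

y = (p0:3, p1:0, p2:2, p3:0, p4:0, p5:3, p6:0, p7:0)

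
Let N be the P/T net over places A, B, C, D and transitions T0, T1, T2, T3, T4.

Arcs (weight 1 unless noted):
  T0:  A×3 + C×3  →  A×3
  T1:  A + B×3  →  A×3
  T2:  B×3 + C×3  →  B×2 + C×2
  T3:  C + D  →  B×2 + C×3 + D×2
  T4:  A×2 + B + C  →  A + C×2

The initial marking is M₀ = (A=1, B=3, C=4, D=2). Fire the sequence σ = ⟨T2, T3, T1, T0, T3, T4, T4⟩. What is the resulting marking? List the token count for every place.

step 1: fire T2:  (A=1, B=3, C=4, D=2) → (A=1, B=2, C=3, D=2)
step 2: fire T3:  (A=1, B=2, C=3, D=2) → (A=1, B=4, C=5, D=3)
step 3: fire T1:  (A=1, B=4, C=5, D=3) → (A=3, B=1, C=5, D=3)
step 4: fire T0:  (A=3, B=1, C=5, D=3) → (A=3, B=1, C=2, D=3)
step 5: fire T3:  (A=3, B=1, C=2, D=3) → (A=3, B=3, C=4, D=4)
step 6: fire T4:  (A=3, B=3, C=4, D=4) → (A=2, B=2, C=5, D=4)
step 7: fire T4:  (A=2, B=2, C=5, D=4) → (A=1, B=1, C=6, D=4)

(A=1, B=1, C=6, D=4)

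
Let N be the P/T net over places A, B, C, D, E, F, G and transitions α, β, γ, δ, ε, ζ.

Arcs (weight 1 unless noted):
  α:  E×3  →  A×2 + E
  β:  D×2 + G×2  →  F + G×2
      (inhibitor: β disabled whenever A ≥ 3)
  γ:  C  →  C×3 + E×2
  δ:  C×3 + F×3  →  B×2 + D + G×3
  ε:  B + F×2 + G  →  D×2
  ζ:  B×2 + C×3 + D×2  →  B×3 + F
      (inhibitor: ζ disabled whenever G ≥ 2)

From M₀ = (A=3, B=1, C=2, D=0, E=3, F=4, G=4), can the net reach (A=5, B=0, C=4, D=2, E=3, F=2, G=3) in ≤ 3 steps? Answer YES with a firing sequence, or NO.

step 1: fire α:  (A=3, B=1, C=2, D=0, E=3, F=4, G=4) → (A=5, B=1, C=2, D=0, E=1, F=4, G=4)
step 2: fire γ:  (A=5, B=1, C=2, D=0, E=1, F=4, G=4) → (A=5, B=1, C=4, D=0, E=3, F=4, G=4)
step 3: fire ε:  (A=5, B=1, C=4, D=0, E=3, F=4, G=4) → (A=5, B=0, C=4, D=2, E=3, F=2, G=3)

YES — reachable via ⟨α, γ, ε⟩ (3 firings)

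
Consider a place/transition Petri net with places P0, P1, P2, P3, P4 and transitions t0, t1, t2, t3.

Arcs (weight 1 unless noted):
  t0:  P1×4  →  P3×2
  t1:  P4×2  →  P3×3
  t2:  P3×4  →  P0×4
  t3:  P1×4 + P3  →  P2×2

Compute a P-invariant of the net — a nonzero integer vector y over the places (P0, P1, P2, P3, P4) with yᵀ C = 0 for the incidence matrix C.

y = (P0:2, P1:1, P2:3, P3:2, P4:3)

Incidence matrix C (rows=places, cols=transitions):
       t0   t1   t2   t3
   P0   0    0    4    0
   P1  -4    0    0   -4
   P2   0    0    0    2
   P3   2    3   -4   -1
   P4   0   -2    0    0

Candidate y = [2, 1, 3, 2, 3]; check y·C column-wise:
  col t0: 2·0 + 1·-4 + 3·0 + 2·2 + 3·0 = 0
  col t1: 2·0 + 1·0 + 3·0 + 2·3 + 3·-2 = 0
  col t2: 2·4 + 1·0 + 3·0 + 2·-4 + 3·0 = 0
  col t3: 2·0 + 1·-4 + 3·2 + 2·-1 + 3·0 = 0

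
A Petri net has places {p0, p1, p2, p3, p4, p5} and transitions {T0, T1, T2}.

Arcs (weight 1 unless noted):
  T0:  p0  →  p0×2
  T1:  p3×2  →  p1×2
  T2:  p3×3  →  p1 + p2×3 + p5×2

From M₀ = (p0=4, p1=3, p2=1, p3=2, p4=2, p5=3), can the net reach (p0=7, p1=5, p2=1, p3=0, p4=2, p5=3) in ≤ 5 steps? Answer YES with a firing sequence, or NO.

YES — reachable via ⟨T0, T0, T0, T1⟩ (4 firings)

step 1: fire T0:  (p0=4, p1=3, p2=1, p3=2, p4=2, p5=3) → (p0=5, p1=3, p2=1, p3=2, p4=2, p5=3)
step 2: fire T0:  (p0=5, p1=3, p2=1, p3=2, p4=2, p5=3) → (p0=6, p1=3, p2=1, p3=2, p4=2, p5=3)
step 3: fire T0:  (p0=6, p1=3, p2=1, p3=2, p4=2, p5=3) → (p0=7, p1=3, p2=1, p3=2, p4=2, p5=3)
step 4: fire T1:  (p0=7, p1=3, p2=1, p3=2, p4=2, p5=3) → (p0=7, p1=5, p2=1, p3=0, p4=2, p5=3)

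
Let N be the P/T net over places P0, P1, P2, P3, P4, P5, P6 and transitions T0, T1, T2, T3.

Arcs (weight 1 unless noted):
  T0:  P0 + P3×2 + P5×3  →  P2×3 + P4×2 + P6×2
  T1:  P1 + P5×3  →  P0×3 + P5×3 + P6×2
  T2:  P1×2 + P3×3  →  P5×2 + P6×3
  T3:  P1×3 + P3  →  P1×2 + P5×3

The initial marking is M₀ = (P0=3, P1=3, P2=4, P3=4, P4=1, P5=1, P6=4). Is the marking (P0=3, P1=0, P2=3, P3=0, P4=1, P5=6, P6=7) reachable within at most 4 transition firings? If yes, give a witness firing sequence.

NO — not reachable within 4 firings

depth 0: 1 marking
depth 1: 3 markings reached so far
depth 2: 7 markings reached so far
depth 3: 9 markings reached so far
depth 4: 10 markings reached so far
target is not among the 10 markings reachable within 4 steps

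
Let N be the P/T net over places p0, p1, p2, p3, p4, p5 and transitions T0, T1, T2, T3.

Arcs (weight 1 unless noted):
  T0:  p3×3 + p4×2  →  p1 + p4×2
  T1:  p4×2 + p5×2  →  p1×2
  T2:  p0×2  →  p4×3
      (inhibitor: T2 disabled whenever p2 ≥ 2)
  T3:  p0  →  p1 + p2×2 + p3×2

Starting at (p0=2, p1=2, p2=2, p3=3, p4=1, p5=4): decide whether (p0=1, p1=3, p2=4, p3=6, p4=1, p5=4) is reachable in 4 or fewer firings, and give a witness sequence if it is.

depth 0: 1 marking
depth 1: 2 markings reached so far
depth 2: 3 markings reached so far
depth 3: 3 markings reached so far
(frontier empty at depth 3; search complete)
target is not among the 3 markings reachable within 4 steps

NO — not reachable within 4 firings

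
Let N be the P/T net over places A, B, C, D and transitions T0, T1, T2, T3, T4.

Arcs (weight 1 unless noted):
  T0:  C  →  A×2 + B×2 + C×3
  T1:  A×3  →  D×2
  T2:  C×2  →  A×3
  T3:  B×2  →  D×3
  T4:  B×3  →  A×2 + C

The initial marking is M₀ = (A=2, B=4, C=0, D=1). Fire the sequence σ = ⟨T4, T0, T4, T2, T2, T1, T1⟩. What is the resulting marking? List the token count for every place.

step 1: fire T4:  (A=2, B=4, C=0, D=1) → (A=4, B=1, C=1, D=1)
step 2: fire T0:  (A=4, B=1, C=1, D=1) → (A=6, B=3, C=3, D=1)
step 3: fire T4:  (A=6, B=3, C=3, D=1) → (A=8, B=0, C=4, D=1)
step 4: fire T2:  (A=8, B=0, C=4, D=1) → (A=11, B=0, C=2, D=1)
step 5: fire T2:  (A=11, B=0, C=2, D=1) → (A=14, B=0, C=0, D=1)
step 6: fire T1:  (A=14, B=0, C=0, D=1) → (A=11, B=0, C=0, D=3)
step 7: fire T1:  (A=11, B=0, C=0, D=3) → (A=8, B=0, C=0, D=5)

(A=8, B=0, C=0, D=5)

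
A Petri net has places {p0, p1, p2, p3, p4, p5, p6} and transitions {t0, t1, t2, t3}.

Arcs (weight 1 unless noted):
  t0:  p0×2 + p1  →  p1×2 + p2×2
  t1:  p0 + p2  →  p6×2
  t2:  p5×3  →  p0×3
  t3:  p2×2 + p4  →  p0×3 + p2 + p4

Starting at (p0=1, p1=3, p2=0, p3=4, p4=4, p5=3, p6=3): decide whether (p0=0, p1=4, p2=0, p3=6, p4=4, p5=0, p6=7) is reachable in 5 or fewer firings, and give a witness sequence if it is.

depth 0: 1 marking
depth 1: 2 markings reached so far
depth 2: 3 markings reached so far
depth 3: 6 markings reached so far
depth 4: 9 markings reached so far
depth 5: 12 markings reached so far
target is not among the 12 markings reachable within 5 steps

NO — not reachable within 5 firings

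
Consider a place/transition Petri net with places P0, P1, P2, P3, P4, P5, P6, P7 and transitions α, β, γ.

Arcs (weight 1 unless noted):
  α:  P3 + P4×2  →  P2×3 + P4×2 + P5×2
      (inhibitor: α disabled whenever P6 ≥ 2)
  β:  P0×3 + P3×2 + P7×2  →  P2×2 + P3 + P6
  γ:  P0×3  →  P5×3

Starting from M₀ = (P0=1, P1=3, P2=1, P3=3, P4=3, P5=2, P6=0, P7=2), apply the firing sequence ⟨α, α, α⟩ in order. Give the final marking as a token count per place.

step 1: fire α:  (P0=1, P1=3, P2=1, P3=3, P4=3, P5=2, P6=0, P7=2) → (P0=1, P1=3, P2=4, P3=2, P4=3, P5=4, P6=0, P7=2)
step 2: fire α:  (P0=1, P1=3, P2=4, P3=2, P4=3, P5=4, P6=0, P7=2) → (P0=1, P1=3, P2=7, P3=1, P4=3, P5=6, P6=0, P7=2)
step 3: fire α:  (P0=1, P1=3, P2=7, P3=1, P4=3, P5=6, P6=0, P7=2) → (P0=1, P1=3, P2=10, P3=0, P4=3, P5=8, P6=0, P7=2)

(P0=1, P1=3, P2=10, P3=0, P4=3, P5=8, P6=0, P7=2)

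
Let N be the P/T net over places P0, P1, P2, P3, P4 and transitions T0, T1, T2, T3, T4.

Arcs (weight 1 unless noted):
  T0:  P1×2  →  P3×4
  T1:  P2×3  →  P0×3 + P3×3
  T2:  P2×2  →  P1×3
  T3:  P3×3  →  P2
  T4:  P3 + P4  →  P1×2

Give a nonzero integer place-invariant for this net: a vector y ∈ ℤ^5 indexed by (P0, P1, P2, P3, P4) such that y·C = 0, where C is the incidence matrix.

y = (P0:2, P1:2, P2:3, P3:1, P4:3)

Incidence matrix C (rows=places, cols=transitions):
       T0   T1   T2   T3   T4
   P0   0    3    0    0    0
   P1  -2    0    3    0    2
   P2   0   -3   -2    1    0
   P3   4    3    0   -3   -1
   P4   0    0    0    0   -1

Candidate y = [2, 2, 3, 1, 3]; check y·C column-wise:
  col T0: 2·0 + 2·-2 + 3·0 + 1·4 + 3·0 = 0
  col T1: 2·3 + 2·0 + 3·-3 + 1·3 + 3·0 = 0
  col T2: 2·0 + 2·3 + 3·-2 + 1·0 + 3·0 = 0
  col T3: 2·0 + 2·0 + 3·1 + 1·-3 + 3·0 = 0
  col T4: 2·0 + 2·2 + 3·0 + 1·-1 + 3·-1 = 0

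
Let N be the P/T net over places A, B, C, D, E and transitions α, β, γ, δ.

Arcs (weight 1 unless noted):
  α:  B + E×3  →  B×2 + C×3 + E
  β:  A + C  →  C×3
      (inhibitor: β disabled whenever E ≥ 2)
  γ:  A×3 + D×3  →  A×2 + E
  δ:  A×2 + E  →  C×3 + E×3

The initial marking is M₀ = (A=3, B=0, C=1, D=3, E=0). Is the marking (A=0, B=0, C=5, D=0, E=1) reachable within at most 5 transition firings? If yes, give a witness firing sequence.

step 1: fire γ:  (A=3, B=0, C=1, D=3, E=0) → (A=2, B=0, C=1, D=0, E=1)
step 2: fire β:  (A=2, B=0, C=1, D=0, E=1) → (A=1, B=0, C=3, D=0, E=1)
step 3: fire β:  (A=1, B=0, C=3, D=0, E=1) → (A=0, B=0, C=5, D=0, E=1)

YES — reachable via ⟨γ, β, β⟩ (3 firings)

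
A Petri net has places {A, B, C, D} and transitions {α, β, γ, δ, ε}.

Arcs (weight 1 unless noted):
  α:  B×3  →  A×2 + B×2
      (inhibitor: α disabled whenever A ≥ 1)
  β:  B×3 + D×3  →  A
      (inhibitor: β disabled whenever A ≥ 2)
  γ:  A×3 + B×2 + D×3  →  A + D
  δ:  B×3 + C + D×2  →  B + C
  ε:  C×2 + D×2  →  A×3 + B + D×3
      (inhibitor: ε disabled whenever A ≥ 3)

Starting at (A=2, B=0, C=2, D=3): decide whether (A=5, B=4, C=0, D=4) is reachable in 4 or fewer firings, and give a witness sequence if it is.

NO — not reachable within 4 firings

depth 0: 1 marking
depth 1: 2 markings reached so far
depth 2: 2 markings reached so far
(frontier empty at depth 2; search complete)
target is not among the 2 markings reachable within 4 steps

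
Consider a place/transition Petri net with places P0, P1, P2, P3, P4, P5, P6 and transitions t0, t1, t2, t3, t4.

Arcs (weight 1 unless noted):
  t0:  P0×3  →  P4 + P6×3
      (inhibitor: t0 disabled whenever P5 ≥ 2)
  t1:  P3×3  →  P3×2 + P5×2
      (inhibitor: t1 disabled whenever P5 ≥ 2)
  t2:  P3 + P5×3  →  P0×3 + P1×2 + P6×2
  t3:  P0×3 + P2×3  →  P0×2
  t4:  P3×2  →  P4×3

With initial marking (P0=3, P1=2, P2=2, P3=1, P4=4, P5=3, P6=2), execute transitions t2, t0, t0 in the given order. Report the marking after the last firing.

step 1: fire t2:  (P0=3, P1=2, P2=2, P3=1, P4=4, P5=3, P6=2) → (P0=6, P1=4, P2=2, P3=0, P4=4, P5=0, P6=4)
step 2: fire t0:  (P0=6, P1=4, P2=2, P3=0, P4=4, P5=0, P6=4) → (P0=3, P1=4, P2=2, P3=0, P4=5, P5=0, P6=7)
step 3: fire t0:  (P0=3, P1=4, P2=2, P3=0, P4=5, P5=0, P6=7) → (P0=0, P1=4, P2=2, P3=0, P4=6, P5=0, P6=10)

(P0=0, P1=4, P2=2, P3=0, P4=6, P5=0, P6=10)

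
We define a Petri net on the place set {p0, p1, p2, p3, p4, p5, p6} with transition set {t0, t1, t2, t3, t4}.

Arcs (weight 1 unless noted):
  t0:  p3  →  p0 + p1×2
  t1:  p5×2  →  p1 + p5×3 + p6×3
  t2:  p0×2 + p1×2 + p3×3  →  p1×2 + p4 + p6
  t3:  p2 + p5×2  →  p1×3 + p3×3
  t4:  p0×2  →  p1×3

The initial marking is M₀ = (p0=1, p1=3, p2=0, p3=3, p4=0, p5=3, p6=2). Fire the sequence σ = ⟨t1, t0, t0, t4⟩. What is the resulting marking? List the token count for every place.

step 1: fire t1:  (p0=1, p1=3, p2=0, p3=3, p4=0, p5=3, p6=2) → (p0=1, p1=4, p2=0, p3=3, p4=0, p5=4, p6=5)
step 2: fire t0:  (p0=1, p1=4, p2=0, p3=3, p4=0, p5=4, p6=5) → (p0=2, p1=6, p2=0, p3=2, p4=0, p5=4, p6=5)
step 3: fire t0:  (p0=2, p1=6, p2=0, p3=2, p4=0, p5=4, p6=5) → (p0=3, p1=8, p2=0, p3=1, p4=0, p5=4, p6=5)
step 4: fire t4:  (p0=3, p1=8, p2=0, p3=1, p4=0, p5=4, p6=5) → (p0=1, p1=11, p2=0, p3=1, p4=0, p5=4, p6=5)

(p0=1, p1=11, p2=0, p3=1, p4=0, p5=4, p6=5)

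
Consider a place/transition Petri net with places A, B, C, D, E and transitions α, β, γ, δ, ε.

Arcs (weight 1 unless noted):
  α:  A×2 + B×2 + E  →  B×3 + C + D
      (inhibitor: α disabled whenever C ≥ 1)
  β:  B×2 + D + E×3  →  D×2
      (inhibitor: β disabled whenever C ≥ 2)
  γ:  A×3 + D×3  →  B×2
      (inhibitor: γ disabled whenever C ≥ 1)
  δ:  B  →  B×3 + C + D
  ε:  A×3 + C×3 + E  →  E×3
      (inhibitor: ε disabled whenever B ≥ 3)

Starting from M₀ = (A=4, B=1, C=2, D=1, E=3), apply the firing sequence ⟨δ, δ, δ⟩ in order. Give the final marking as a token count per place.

(A=4, B=7, C=5, D=4, E=3)

step 1: fire δ:  (A=4, B=1, C=2, D=1, E=3) → (A=4, B=3, C=3, D=2, E=3)
step 2: fire δ:  (A=4, B=3, C=3, D=2, E=3) → (A=4, B=5, C=4, D=3, E=3)
step 3: fire δ:  (A=4, B=5, C=4, D=3, E=3) → (A=4, B=7, C=5, D=4, E=3)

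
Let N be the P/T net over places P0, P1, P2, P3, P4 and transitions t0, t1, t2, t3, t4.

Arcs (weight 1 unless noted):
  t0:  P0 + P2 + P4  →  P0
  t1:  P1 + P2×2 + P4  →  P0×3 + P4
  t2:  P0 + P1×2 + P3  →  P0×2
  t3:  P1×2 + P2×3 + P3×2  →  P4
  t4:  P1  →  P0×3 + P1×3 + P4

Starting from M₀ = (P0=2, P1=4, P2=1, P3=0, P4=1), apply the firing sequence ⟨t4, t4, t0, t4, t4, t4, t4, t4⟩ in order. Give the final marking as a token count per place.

(P0=23, P1=18, P2=0, P3=0, P4=7)

step 1: fire t4:  (P0=2, P1=4, P2=1, P3=0, P4=1) → (P0=5, P1=6, P2=1, P3=0, P4=2)
step 2: fire t4:  (P0=5, P1=6, P2=1, P3=0, P4=2) → (P0=8, P1=8, P2=1, P3=0, P4=3)
step 3: fire t0:  (P0=8, P1=8, P2=1, P3=0, P4=3) → (P0=8, P1=8, P2=0, P3=0, P4=2)
step 4: fire t4:  (P0=8, P1=8, P2=0, P3=0, P4=2) → (P0=11, P1=10, P2=0, P3=0, P4=3)
step 5: fire t4:  (P0=11, P1=10, P2=0, P3=0, P4=3) → (P0=14, P1=12, P2=0, P3=0, P4=4)
step 6: fire t4:  (P0=14, P1=12, P2=0, P3=0, P4=4) → (P0=17, P1=14, P2=0, P3=0, P4=5)
step 7: fire t4:  (P0=17, P1=14, P2=0, P3=0, P4=5) → (P0=20, P1=16, P2=0, P3=0, P4=6)
step 8: fire t4:  (P0=20, P1=16, P2=0, P3=0, P4=6) → (P0=23, P1=18, P2=0, P3=0, P4=7)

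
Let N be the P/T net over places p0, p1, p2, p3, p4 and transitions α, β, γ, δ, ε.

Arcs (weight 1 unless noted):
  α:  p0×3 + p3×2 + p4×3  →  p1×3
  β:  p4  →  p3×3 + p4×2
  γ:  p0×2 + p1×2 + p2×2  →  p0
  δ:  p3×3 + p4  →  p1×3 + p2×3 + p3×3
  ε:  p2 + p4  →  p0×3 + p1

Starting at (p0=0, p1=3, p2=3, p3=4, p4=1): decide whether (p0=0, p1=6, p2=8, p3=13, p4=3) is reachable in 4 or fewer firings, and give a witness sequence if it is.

depth 0: 1 marking
depth 1: 4 markings reached so far
depth 2: 8 markings reached so far
depth 3: 15 markings reached so far
depth 4: 23 markings reached so far
target is not among the 23 markings reachable within 4 steps

NO — not reachable within 4 firings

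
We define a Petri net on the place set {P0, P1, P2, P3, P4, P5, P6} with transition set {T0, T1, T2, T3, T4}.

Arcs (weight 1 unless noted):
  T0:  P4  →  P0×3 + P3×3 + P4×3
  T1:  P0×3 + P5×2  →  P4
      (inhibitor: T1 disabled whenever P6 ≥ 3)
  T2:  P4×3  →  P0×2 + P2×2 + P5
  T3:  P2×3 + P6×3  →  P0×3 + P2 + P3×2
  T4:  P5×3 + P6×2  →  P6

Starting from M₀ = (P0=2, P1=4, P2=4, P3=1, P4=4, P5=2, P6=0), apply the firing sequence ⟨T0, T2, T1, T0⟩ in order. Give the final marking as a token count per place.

step 1: fire T0:  (P0=2, P1=4, P2=4, P3=1, P4=4, P5=2, P6=0) → (P0=5, P1=4, P2=4, P3=4, P4=6, P5=2, P6=0)
step 2: fire T2:  (P0=5, P1=4, P2=4, P3=4, P4=6, P5=2, P6=0) → (P0=7, P1=4, P2=6, P3=4, P4=3, P5=3, P6=0)
step 3: fire T1:  (P0=7, P1=4, P2=6, P3=4, P4=3, P5=3, P6=0) → (P0=4, P1=4, P2=6, P3=4, P4=4, P5=1, P6=0)
step 4: fire T0:  (P0=4, P1=4, P2=6, P3=4, P4=4, P5=1, P6=0) → (P0=7, P1=4, P2=6, P3=7, P4=6, P5=1, P6=0)

(P0=7, P1=4, P2=6, P3=7, P4=6, P5=1, P6=0)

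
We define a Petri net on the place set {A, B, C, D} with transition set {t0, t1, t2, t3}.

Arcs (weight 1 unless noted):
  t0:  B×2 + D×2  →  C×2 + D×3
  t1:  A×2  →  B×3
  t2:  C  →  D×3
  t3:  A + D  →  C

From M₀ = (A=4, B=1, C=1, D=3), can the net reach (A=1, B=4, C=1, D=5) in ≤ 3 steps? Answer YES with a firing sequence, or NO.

step 1: fire t1:  (A=4, B=1, C=1, D=3) → (A=2, B=4, C=1, D=3)
step 2: fire t2:  (A=2, B=4, C=1, D=3) → (A=2, B=4, C=0, D=6)
step 3: fire t3:  (A=2, B=4, C=0, D=6) → (A=1, B=4, C=1, D=5)

YES — reachable via ⟨t1, t2, t3⟩ (3 firings)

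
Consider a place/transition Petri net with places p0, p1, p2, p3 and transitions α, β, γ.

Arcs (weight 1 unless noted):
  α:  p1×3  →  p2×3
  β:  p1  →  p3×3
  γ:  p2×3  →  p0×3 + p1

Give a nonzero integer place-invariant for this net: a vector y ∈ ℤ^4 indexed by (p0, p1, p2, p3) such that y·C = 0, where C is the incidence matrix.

y = (p0:2, p1:3, p2:3, p3:1)

Incidence matrix C (rows=places, cols=transitions):
        α    β    γ
   p0   0    0    3
   p1  -3   -1    1
   p2   3    0   -3
   p3   0    3    0

Candidate y = [2, 3, 3, 1]; check y·C column-wise:
  col α: 2·0 + 3·-3 + 3·3 + 1·0 = 0
  col β: 2·0 + 3·-1 + 3·0 + 1·3 = 0
  col γ: 2·3 + 3·1 + 3·-3 + 1·0 = 0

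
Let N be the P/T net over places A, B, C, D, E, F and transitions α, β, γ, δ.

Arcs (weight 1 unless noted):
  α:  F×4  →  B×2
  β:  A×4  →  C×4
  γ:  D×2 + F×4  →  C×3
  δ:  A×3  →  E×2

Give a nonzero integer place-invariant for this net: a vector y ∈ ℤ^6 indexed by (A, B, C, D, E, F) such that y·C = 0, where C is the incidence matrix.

Incidence matrix C (rows=places, cols=transitions):
        α    β    γ    δ
    A   0   -4    0   -3
    B   2    0    0    0
    C   0    4    3    0
    D   0    0   -2    0
    E   0    0    0    2
    F  -4    0   -4    0

Candidate y = [2, 0, 2, 3, 3, 0]; check y·C column-wise:
  col α: 2·0 + 0·2 + 2·0 + 3·0 + 3·0 + 0·-4 = 0
  col β: 2·-4 + 2·4 + 3·0 + 3·0 = 0
  col γ: 2·0 + 2·3 + 3·-2 + 3·0 + 0·-4 = 0
  col δ: 2·-3 + 2·0 + 3·0 + 3·2 = 0

y = (A:2, B:0, C:2, D:3, E:3, F:0)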